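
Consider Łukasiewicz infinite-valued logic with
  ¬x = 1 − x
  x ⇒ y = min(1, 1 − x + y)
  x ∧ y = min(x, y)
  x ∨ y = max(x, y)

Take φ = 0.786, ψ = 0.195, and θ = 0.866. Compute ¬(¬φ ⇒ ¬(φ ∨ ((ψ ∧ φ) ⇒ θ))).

¬φ = 1 − 0.786 = 0.214
ψ ∧ φ = min(0.195, 0.786) = 0.195
(ψ ∧ φ) ⇒ θ = min(1, 1 − 0.195 + 0.866) = min(1, 1.671) = 1.000
φ ∨ ((ψ ∧ φ) ⇒ θ) = max(0.786, 1.000) = 1.000
¬(φ ∨ ((ψ ∧ φ) ⇒ θ)) = 1 − 1.000 = 0.000
¬φ ⇒ ¬(φ ∨ ((ψ ∧ φ) ⇒ θ)) = min(1, 1 − 0.214 + 0.000) = min(1, 0.786) = 0.786
¬(¬φ ⇒ ¬(φ ∨ ((ψ ∧ φ) ⇒ θ))) = 1 − 0.786 = 0.214

0.214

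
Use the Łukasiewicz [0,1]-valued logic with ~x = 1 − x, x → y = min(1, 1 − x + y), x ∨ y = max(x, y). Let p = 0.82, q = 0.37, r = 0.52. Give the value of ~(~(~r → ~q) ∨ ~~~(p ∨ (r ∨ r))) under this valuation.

~r = 1 − 0.52 = 0.48
~q = 1 − 0.37 = 0.63
~r → ~q = min(1, 1 − 0.48 + 0.63) = min(1, 1.15) = 1.00
~(~r → ~q) = 1 − 1.00 = 0.00
r ∨ r = max(0.52, 0.52) = 0.52
p ∨ (r ∨ r) = max(0.82, 0.52) = 0.82
~(p ∨ (r ∨ r)) = 1 − 0.82 = 0.18
~~(p ∨ (r ∨ r)) = 1 − 0.18 = 0.82
~~~(p ∨ (r ∨ r)) = 1 − 0.82 = 0.18
~(~r → ~q) ∨ ~~~(p ∨ (r ∨ r)) = max(0.00, 0.18) = 0.18
~(~(~r → ~q) ∨ ~~~(p ∨ (r ∨ r))) = 1 − 0.18 = 0.82

0.82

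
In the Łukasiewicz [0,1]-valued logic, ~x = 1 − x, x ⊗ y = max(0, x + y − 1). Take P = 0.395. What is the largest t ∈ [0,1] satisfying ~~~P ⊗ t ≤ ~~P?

0.790

~P = 1 − 0.395 = 0.605
~~P = 1 − 0.605 = 0.395
~~~P = 1 − 0.395 = 0.605
So the left factor is ~~~P = 0.605.
So the right-hand bound is ~~P = 0.395.
The residuum of the Łukasiewicz t-norm gives the supremum: min(1, 1 − 0.605 + 0.395).
1 − 0.605 + 0.395 = 0.790, so t = min(1, 0.790) = 0.790.
Check: 0.605 ⊗ 0.790 = max(0, 0.395) = 0.395 ≤ 0.395.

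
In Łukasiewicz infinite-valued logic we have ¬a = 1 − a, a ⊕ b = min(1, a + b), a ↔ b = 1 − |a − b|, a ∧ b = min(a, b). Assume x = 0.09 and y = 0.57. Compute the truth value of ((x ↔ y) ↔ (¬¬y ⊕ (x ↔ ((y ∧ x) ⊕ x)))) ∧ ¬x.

0.52

x ↔ y = 1 − |0.09 − 0.57| = 1 − 0.48 = 0.52
¬y = 1 − 0.57 = 0.43
¬¬y = 1 − 0.43 = 0.57
y ∧ x = min(0.57, 0.09) = 0.09
(y ∧ x) ⊕ x = min(1, 0.09 + 0.09) = min(1, 0.18) = 0.18
x ↔ ((y ∧ x) ⊕ x) = 1 − |0.09 − 0.18| = 1 − 0.09 = 0.91
¬¬y ⊕ (x ↔ ((y ∧ x) ⊕ x)) = min(1, 0.57 + 0.91) = min(1, 1.48) = 1.00
(x ↔ y) ↔ (¬¬y ⊕ (x ↔ ((y ∧ x) ⊕ x))) = 1 − |0.52 − 1.00| = 1 − 0.48 = 0.52
¬x = 1 − 0.09 = 0.91
((x ↔ y) ↔ (¬¬y ⊕ (x ↔ ((y ∧ x) ⊕ x)))) ∧ ¬x = min(0.52, 0.91) = 0.52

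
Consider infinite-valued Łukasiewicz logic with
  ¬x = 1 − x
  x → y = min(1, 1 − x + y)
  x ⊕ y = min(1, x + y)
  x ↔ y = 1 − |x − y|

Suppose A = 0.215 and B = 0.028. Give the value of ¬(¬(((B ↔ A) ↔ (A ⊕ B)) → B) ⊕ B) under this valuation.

0.570

B ↔ A = 1 − |0.028 − 0.215| = 1 − 0.187 = 0.813
A ⊕ B = min(1, 0.215 + 0.028) = min(1, 0.243) = 0.243
(B ↔ A) ↔ (A ⊕ B) = 1 − |0.813 − 0.243| = 1 − 0.570 = 0.430
((B ↔ A) ↔ (A ⊕ B)) → B = min(1, 1 − 0.430 + 0.028) = min(1, 0.598) = 0.598
¬(((B ↔ A) ↔ (A ⊕ B)) → B) = 1 − 0.598 = 0.402
¬(((B ↔ A) ↔ (A ⊕ B)) → B) ⊕ B = min(1, 0.402 + 0.028) = min(1, 0.430) = 0.430
¬(¬(((B ↔ A) ↔ (A ⊕ B)) → B) ⊕ B) = 1 − 0.430 = 0.570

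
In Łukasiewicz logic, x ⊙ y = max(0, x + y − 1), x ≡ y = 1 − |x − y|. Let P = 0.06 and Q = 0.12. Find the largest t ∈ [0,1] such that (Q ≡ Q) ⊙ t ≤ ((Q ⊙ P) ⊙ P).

0.00

Q ≡ Q = 1 − |0.12 − 0.12| = 1 − 0.00 = 1.00
So the left factor is Q ≡ Q = 1.00.
Q ⊙ P = max(0, 0.12 + 0.06 − 1) = max(0, -0.82) = 0.00
(Q ⊙ P) ⊙ P = max(0, 0.00 + 0.06 − 1) = max(0, -0.94) = 0.00
So the right-hand bound is (Q ⊙ P) ⊙ P = 0.00.
The residuum of the Łukasiewicz t-norm gives the supremum: min(1, 1 − 1.00 + 0.00).
1 − 1.00 + 0.00 = 0.00, so t = min(1, 0.00) = 0.00.
Check: 1.00 ⊙ 0.00 = max(0, 0.00) = 0.00 ≤ 0.00.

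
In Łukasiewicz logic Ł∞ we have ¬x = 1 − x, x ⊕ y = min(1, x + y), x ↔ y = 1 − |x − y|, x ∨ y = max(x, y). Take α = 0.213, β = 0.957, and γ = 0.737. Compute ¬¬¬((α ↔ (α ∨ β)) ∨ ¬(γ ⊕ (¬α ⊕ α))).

0.744

α ∨ β = max(0.213, 0.957) = 0.957
α ↔ (α ∨ β) = 1 − |0.213 − 0.957| = 1 − 0.744 = 0.256
¬α = 1 − 0.213 = 0.787
¬α ⊕ α = min(1, 0.787 + 0.213) = min(1, 1.000) = 1.000
γ ⊕ (¬α ⊕ α) = min(1, 0.737 + 1.000) = min(1, 1.737) = 1.000
¬(γ ⊕ (¬α ⊕ α)) = 1 − 1.000 = 0.000
(α ↔ (α ∨ β)) ∨ ¬(γ ⊕ (¬α ⊕ α)) = max(0.256, 0.000) = 0.256
¬((α ↔ (α ∨ β)) ∨ ¬(γ ⊕ (¬α ⊕ α))) = 1 − 0.256 = 0.744
¬¬((α ↔ (α ∨ β)) ∨ ¬(γ ⊕ (¬α ⊕ α))) = 1 − 0.744 = 0.256
¬¬¬((α ↔ (α ∨ β)) ∨ ¬(γ ⊕ (¬α ⊕ α))) = 1 − 0.256 = 0.744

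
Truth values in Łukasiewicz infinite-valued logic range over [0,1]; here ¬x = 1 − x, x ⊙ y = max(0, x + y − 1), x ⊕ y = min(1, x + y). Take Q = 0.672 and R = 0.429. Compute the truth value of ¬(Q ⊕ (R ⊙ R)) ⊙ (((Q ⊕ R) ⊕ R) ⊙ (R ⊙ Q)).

R ⊙ R = max(0, 0.429 + 0.429 − 1) = max(0, -0.142) = 0.000
Q ⊕ (R ⊙ R) = min(1, 0.672 + 0.000) = min(1, 0.672) = 0.672
¬(Q ⊕ (R ⊙ R)) = 1 − 0.672 = 0.328
Q ⊕ R = min(1, 0.672 + 0.429) = min(1, 1.101) = 1.000
(Q ⊕ R) ⊕ R = min(1, 1.000 + 0.429) = min(1, 1.429) = 1.000
R ⊙ Q = max(0, 0.429 + 0.672 − 1) = max(0, 0.101) = 0.101
((Q ⊕ R) ⊕ R) ⊙ (R ⊙ Q) = max(0, 1.000 + 0.101 − 1) = max(0, 0.101) = 0.101
¬(Q ⊕ (R ⊙ R)) ⊙ (((Q ⊕ R) ⊕ R) ⊙ (R ⊙ Q)) = max(0, 0.328 + 0.101 − 1) = max(0, -0.571) = 0.000

0.000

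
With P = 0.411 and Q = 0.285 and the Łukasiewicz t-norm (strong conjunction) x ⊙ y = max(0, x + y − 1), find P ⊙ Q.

P ⊙ Q = max(0, 0.411 + 0.285 − 1) = max(0, -0.304) = 0.000
For comparison, the Gödel (minimum) t-norm min(x, y) would give 0.285.

0.000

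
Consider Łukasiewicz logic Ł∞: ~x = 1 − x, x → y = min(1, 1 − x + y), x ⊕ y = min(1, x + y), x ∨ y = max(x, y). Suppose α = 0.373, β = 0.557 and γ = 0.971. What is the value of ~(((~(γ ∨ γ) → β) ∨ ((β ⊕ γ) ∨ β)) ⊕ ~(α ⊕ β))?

γ ∨ γ = max(0.971, 0.971) = 0.971
~(γ ∨ γ) = 1 − 0.971 = 0.029
~(γ ∨ γ) → β = min(1, 1 − 0.029 + 0.557) = min(1, 1.528) = 1.000
β ⊕ γ = min(1, 0.557 + 0.971) = min(1, 1.528) = 1.000
(β ⊕ γ) ∨ β = max(1.000, 0.557) = 1.000
(~(γ ∨ γ) → β) ∨ ((β ⊕ γ) ∨ β) = max(1.000, 1.000) = 1.000
α ⊕ β = min(1, 0.373 + 0.557) = min(1, 0.930) = 0.930
~(α ⊕ β) = 1 − 0.930 = 0.070
((~(γ ∨ γ) → β) ∨ ((β ⊕ γ) ∨ β)) ⊕ ~(α ⊕ β) = min(1, 1.000 + 0.070) = min(1, 1.070) = 1.000
~(((~(γ ∨ γ) → β) ∨ ((β ⊕ γ) ∨ β)) ⊕ ~(α ⊕ β)) = 1 − 1.000 = 0.000

0.000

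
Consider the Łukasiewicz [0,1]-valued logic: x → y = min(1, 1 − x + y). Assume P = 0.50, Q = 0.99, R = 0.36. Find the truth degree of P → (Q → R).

0.87

Q → R = min(1, 1 − 0.99 + 0.36) = min(1, 0.37) = 0.37
P → (Q → R) = min(1, 1 − 0.50 + 0.37) = min(1, 0.87) = 0.87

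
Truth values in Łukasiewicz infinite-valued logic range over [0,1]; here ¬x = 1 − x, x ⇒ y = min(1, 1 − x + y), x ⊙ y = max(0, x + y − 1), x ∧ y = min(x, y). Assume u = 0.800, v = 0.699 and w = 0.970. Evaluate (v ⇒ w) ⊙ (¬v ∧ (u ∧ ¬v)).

0.301

v ⇒ w = min(1, 1 − 0.699 + 0.970) = min(1, 1.271) = 1.000
¬v = 1 − 0.699 = 0.301
u ∧ ¬v = min(0.800, 0.301) = 0.301
¬v ∧ (u ∧ ¬v) = min(0.301, 0.301) = 0.301
(v ⇒ w) ⊙ (¬v ∧ (u ∧ ¬v)) = max(0, 1.000 + 0.301 − 1) = max(0, 0.301) = 0.301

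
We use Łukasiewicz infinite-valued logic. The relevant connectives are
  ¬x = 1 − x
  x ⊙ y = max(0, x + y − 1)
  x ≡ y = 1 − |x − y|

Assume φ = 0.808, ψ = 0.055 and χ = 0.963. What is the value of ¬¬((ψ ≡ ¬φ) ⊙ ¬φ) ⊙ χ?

0.018

¬φ = 1 − 0.808 = 0.192
ψ ≡ ¬φ = 1 − |0.055 − 0.192| = 1 − 0.137 = 0.863
(ψ ≡ ¬φ) ⊙ ¬φ = max(0, 0.863 + 0.192 − 1) = max(0, 0.055) = 0.055
¬((ψ ≡ ¬φ) ⊙ ¬φ) = 1 − 0.055 = 0.945
¬¬((ψ ≡ ¬φ) ⊙ ¬φ) = 1 − 0.945 = 0.055
¬¬((ψ ≡ ¬φ) ⊙ ¬φ) ⊙ χ = max(0, 0.055 + 0.963 − 1) = max(0, 0.018) = 0.018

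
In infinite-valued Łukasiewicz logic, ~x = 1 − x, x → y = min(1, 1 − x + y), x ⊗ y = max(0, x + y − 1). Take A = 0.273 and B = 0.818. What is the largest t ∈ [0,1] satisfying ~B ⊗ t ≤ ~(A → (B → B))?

0.818

~B = 1 − 0.818 = 0.182
So the left factor is ~B = 0.182.
B → B = min(1, 1 − 0.818 + 0.818) = min(1, 1.000) = 1.000
A → (B → B) = min(1, 1 − 0.273 + 1.000) = min(1, 1.727) = 1.000
~(A → (B → B)) = 1 − 1.000 = 0.000
So the right-hand bound is ~(A → (B → B)) = 0.000.
The residuum of the Łukasiewicz t-norm gives the supremum: min(1, 1 − 0.182 + 0.000).
1 − 0.182 + 0.000 = 0.818, so t = min(1, 0.818) = 0.818.
Check: 0.182 ⊗ 0.818 = max(0, 0.000) = 0.000 ≤ 0.000.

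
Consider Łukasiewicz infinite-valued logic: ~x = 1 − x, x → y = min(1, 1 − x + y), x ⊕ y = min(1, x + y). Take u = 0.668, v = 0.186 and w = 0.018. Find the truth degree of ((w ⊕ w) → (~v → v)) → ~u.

0.332

w ⊕ w = min(1, 0.018 + 0.018) = min(1, 0.036) = 0.036
~v = 1 − 0.186 = 0.814
~v → v = min(1, 1 − 0.814 + 0.186) = min(1, 0.372) = 0.372
(w ⊕ w) → (~v → v) = min(1, 1 − 0.036 + 0.372) = min(1, 1.336) = 1.000
~u = 1 − 0.668 = 0.332
((w ⊕ w) → (~v → v)) → ~u = min(1, 1 − 1.000 + 0.332) = min(1, 0.332) = 0.332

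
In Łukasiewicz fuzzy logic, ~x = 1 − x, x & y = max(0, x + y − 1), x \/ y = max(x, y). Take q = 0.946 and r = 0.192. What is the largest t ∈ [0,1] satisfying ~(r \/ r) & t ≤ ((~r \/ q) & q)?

r \/ r = max(0.192, 0.192) = 0.192
~(r \/ r) = 1 − 0.192 = 0.808
So the left factor is ~(r \/ r) = 0.808.
~r = 1 − 0.192 = 0.808
~r \/ q = max(0.808, 0.946) = 0.946
(~r \/ q) & q = max(0, 0.946 + 0.946 − 1) = max(0, 0.892) = 0.892
So the right-hand bound is (~r \/ q) & q = 0.892.
The residuum of the Łukasiewicz t-norm gives the supremum: min(1, 1 − 0.808 + 0.892).
1 − 0.808 + 0.892 = 1.084, so t = min(1, 1.084) = 1.000.
Check: 0.808 & 1.000 = max(0, 0.808) = 0.808 ≤ 0.892.

1.000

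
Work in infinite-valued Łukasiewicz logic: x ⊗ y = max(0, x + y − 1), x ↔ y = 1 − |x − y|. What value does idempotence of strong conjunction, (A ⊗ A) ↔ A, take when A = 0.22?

0.78

A ⊗ A = max(0, 0.22 + 0.22 − 1) = max(0, -0.56) = 0.00
(A ⊗ A) ↔ A = 1 − |0.00 − 0.22| = 1 − 0.22 = 0.78
(The value 0.78 < 1 shows this instance is not satisfied; fails in Ł∞ since a ⊗ a = max(0, 2a−1) ≠ a in general.)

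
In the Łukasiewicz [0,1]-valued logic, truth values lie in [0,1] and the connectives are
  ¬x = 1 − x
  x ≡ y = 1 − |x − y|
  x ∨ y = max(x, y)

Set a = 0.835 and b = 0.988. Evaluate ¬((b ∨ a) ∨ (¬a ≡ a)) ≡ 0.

0.988

b ∨ a = max(0.988, 0.835) = 0.988
¬a = 1 − 0.835 = 0.165
¬a ≡ a = 1 − |0.165 − 0.835| = 1 − 0.670 = 0.330
(b ∨ a) ∨ (¬a ≡ a) = max(0.988, 0.330) = 0.988
¬((b ∨ a) ∨ (¬a ≡ a)) = 1 − 0.988 = 0.012
¬((b ∨ a) ∨ (¬a ≡ a)) ≡ 0 = 1 − |0.012 − 0.000| = 1 − 0.012 = 0.988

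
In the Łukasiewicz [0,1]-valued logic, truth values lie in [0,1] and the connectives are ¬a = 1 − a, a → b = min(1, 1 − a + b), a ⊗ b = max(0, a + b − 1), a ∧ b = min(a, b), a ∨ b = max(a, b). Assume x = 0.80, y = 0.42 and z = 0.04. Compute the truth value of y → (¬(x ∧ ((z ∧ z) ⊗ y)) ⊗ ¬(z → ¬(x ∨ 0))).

z ∧ z = min(0.04, 0.04) = 0.04
(z ∧ z) ⊗ y = max(0, 0.04 + 0.42 − 1) = max(0, -0.54) = 0.00
x ∧ ((z ∧ z) ⊗ y) = min(0.80, 0.00) = 0.00
¬(x ∧ ((z ∧ z) ⊗ y)) = 1 − 0.00 = 1.00
x ∨ 0 = max(0.80, 0.00) = 0.80
¬(x ∨ 0) = 1 − 0.80 = 0.20
z → ¬(x ∨ 0) = min(1, 1 − 0.04 + 0.20) = min(1, 1.16) = 1.00
¬(z → ¬(x ∨ 0)) = 1 − 1.00 = 0.00
¬(x ∧ ((z ∧ z) ⊗ y)) ⊗ ¬(z → ¬(x ∨ 0)) = max(0, 1.00 + 0.00 − 1) = max(0, 0.00) = 0.00
y → (¬(x ∧ ((z ∧ z) ⊗ y)) ⊗ ¬(z → ¬(x ∨ 0))) = min(1, 1 − 0.42 + 0.00) = min(1, 0.58) = 0.58

0.58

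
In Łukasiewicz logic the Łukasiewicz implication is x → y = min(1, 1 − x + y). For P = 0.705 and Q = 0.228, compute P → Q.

P → Q = min(1, 1 − 0.705 + 0.228) = min(1, 0.523) = 0.523
For comparison, the Gödel implication (1 if x ≤ y else y) would give 0.228.

0.523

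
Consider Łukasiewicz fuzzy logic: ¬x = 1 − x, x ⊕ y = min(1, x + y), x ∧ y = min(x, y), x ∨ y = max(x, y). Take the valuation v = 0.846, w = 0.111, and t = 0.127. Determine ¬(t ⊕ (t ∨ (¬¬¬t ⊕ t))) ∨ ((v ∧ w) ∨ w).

0.111

¬t = 1 − 0.127 = 0.873
¬¬t = 1 − 0.873 = 0.127
¬¬¬t = 1 − 0.127 = 0.873
¬¬¬t ⊕ t = min(1, 0.873 + 0.127) = min(1, 1.000) = 1.000
t ∨ (¬¬¬t ⊕ t) = max(0.127, 1.000) = 1.000
t ⊕ (t ∨ (¬¬¬t ⊕ t)) = min(1, 0.127 + 1.000) = min(1, 1.127) = 1.000
¬(t ⊕ (t ∨ (¬¬¬t ⊕ t))) = 1 − 1.000 = 0.000
v ∧ w = min(0.846, 0.111) = 0.111
(v ∧ w) ∨ w = max(0.111, 0.111) = 0.111
¬(t ⊕ (t ∨ (¬¬¬t ⊕ t))) ∨ ((v ∧ w) ∨ w) = max(0.000, 0.111) = 0.111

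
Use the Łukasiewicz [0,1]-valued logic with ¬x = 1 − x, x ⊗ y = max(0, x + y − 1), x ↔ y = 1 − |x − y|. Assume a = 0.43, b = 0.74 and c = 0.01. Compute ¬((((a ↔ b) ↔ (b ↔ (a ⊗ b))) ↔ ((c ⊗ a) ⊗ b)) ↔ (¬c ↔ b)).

a ↔ b = 1 − |0.43 − 0.74| = 1 − 0.31 = 0.69
a ⊗ b = max(0, 0.43 + 0.74 − 1) = max(0, 0.17) = 0.17
b ↔ (a ⊗ b) = 1 − |0.74 − 0.17| = 1 − 0.57 = 0.43
(a ↔ b) ↔ (b ↔ (a ⊗ b)) = 1 − |0.69 − 0.43| = 1 − 0.26 = 0.74
c ⊗ a = max(0, 0.01 + 0.43 − 1) = max(0, -0.56) = 0.00
(c ⊗ a) ⊗ b = max(0, 0.00 + 0.74 − 1) = max(0, -0.26) = 0.00
((a ↔ b) ↔ (b ↔ (a ⊗ b))) ↔ ((c ⊗ a) ⊗ b) = 1 − |0.74 − 0.00| = 1 − 0.74 = 0.26
¬c = 1 − 0.01 = 0.99
¬c ↔ b = 1 − |0.99 − 0.74| = 1 − 0.25 = 0.75
(((a ↔ b) ↔ (b ↔ (a ⊗ b))) ↔ ((c ⊗ a) ⊗ b)) ↔ (¬c ↔ b) = 1 − |0.26 − 0.75| = 1 − 0.49 = 0.51
¬((((a ↔ b) ↔ (b ↔ (a ⊗ b))) ↔ ((c ⊗ a) ⊗ b)) ↔ (¬c ↔ b)) = 1 − 0.51 = 0.49

0.49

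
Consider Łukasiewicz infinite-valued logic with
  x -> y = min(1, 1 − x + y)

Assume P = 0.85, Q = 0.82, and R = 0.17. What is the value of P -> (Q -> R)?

Q -> R = min(1, 1 − 0.82 + 0.17) = min(1, 0.35) = 0.35
P -> (Q -> R) = min(1, 1 − 0.85 + 0.35) = min(1, 0.50) = 0.50

0.50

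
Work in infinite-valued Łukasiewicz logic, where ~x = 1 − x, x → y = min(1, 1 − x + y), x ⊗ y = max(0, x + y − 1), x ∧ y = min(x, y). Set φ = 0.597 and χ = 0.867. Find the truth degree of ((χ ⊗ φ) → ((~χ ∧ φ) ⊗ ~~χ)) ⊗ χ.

0.403

χ ⊗ φ = max(0, 0.867 + 0.597 − 1) = max(0, 0.464) = 0.464
~χ = 1 − 0.867 = 0.133
~χ ∧ φ = min(0.133, 0.597) = 0.133
~~χ = 1 − 0.133 = 0.867
(~χ ∧ φ) ⊗ ~~χ = max(0, 0.133 + 0.867 − 1) = max(0, 0.000) = 0.000
(χ ⊗ φ) → ((~χ ∧ φ) ⊗ ~~χ) = min(1, 1 − 0.464 + 0.000) = min(1, 0.536) = 0.536
((χ ⊗ φ) → ((~χ ∧ φ) ⊗ ~~χ)) ⊗ χ = max(0, 0.536 + 0.867 − 1) = max(0, 0.403) = 0.403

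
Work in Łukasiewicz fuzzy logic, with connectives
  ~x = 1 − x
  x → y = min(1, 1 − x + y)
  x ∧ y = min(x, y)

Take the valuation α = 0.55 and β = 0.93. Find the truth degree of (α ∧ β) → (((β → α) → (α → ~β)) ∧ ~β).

0.52

α ∧ β = min(0.55, 0.93) = 0.55
β → α = min(1, 1 − 0.93 + 0.55) = min(1, 0.62) = 0.62
~β = 1 − 0.93 = 0.07
α → ~β = min(1, 1 − 0.55 + 0.07) = min(1, 0.52) = 0.52
(β → α) → (α → ~β) = min(1, 1 − 0.62 + 0.52) = min(1, 0.90) = 0.90
((β → α) → (α → ~β)) ∧ ~β = min(0.90, 0.07) = 0.07
(α ∧ β) → (((β → α) → (α → ~β)) ∧ ~β) = min(1, 1 − 0.55 + 0.07) = min(1, 0.52) = 0.52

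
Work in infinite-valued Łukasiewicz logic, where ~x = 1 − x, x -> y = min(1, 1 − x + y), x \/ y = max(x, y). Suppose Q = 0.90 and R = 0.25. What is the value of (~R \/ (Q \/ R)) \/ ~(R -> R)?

~R = 1 − 0.25 = 0.75
Q \/ R = max(0.90, 0.25) = 0.90
~R \/ (Q \/ R) = max(0.75, 0.90) = 0.90
R -> R = min(1, 1 − 0.25 + 0.25) = min(1, 1.00) = 1.00
~(R -> R) = 1 − 1.00 = 0.00
(~R \/ (Q \/ R)) \/ ~(R -> R) = max(0.90, 0.00) = 0.90

0.90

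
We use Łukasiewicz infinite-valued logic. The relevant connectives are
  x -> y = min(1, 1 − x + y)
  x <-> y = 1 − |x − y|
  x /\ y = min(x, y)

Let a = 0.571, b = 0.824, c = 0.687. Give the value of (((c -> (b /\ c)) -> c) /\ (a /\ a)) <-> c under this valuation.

0.884

b /\ c = min(0.824, 0.687) = 0.687
c -> (b /\ c) = min(1, 1 − 0.687 + 0.687) = min(1, 1.000) = 1.000
(c -> (b /\ c)) -> c = min(1, 1 − 1.000 + 0.687) = min(1, 0.687) = 0.687
a /\ a = min(0.571, 0.571) = 0.571
((c -> (b /\ c)) -> c) /\ (a /\ a) = min(0.687, 0.571) = 0.571
(((c -> (b /\ c)) -> c) /\ (a /\ a)) <-> c = 1 − |0.571 − 0.687| = 1 − 0.116 = 0.884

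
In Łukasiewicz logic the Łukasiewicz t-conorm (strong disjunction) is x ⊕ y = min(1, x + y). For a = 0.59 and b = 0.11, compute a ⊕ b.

a ⊕ b = min(1, 0.59 + 0.11) = min(1, 0.70) = 0.70
For comparison, the Gödel t-conorm max(x, y) would give 0.59.

0.70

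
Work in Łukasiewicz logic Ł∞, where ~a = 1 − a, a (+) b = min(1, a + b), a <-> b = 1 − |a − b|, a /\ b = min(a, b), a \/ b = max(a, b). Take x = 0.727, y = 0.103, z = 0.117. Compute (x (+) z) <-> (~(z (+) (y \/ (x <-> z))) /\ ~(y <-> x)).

0.649

x (+) z = min(1, 0.727 + 0.117) = min(1, 0.844) = 0.844
x <-> z = 1 − |0.727 − 0.117| = 1 − 0.610 = 0.390
y \/ (x <-> z) = max(0.103, 0.390) = 0.390
z (+) (y \/ (x <-> z)) = min(1, 0.117 + 0.390) = min(1, 0.507) = 0.507
~(z (+) (y \/ (x <-> z))) = 1 − 0.507 = 0.493
y <-> x = 1 − |0.103 − 0.727| = 1 − 0.624 = 0.376
~(y <-> x) = 1 − 0.376 = 0.624
~(z (+) (y \/ (x <-> z))) /\ ~(y <-> x) = min(0.493, 0.624) = 0.493
(x (+) z) <-> (~(z (+) (y \/ (x <-> z))) /\ ~(y <-> x)) = 1 − |0.844 − 0.493| = 1 − 0.351 = 0.649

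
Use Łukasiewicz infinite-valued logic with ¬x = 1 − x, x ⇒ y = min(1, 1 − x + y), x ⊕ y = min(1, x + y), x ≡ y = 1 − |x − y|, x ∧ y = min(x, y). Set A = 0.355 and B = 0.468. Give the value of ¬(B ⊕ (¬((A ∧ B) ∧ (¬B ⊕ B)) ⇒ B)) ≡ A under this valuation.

A ∧ B = min(0.355, 0.468) = 0.355
¬B = 1 − 0.468 = 0.532
¬B ⊕ B = min(1, 0.532 + 0.468) = min(1, 1.000) = 1.000
(A ∧ B) ∧ (¬B ⊕ B) = min(0.355, 1.000) = 0.355
¬((A ∧ B) ∧ (¬B ⊕ B)) = 1 − 0.355 = 0.645
¬((A ∧ B) ∧ (¬B ⊕ B)) ⇒ B = min(1, 1 − 0.645 + 0.468) = min(1, 0.823) = 0.823
B ⊕ (¬((A ∧ B) ∧ (¬B ⊕ B)) ⇒ B) = min(1, 0.468 + 0.823) = min(1, 1.291) = 1.000
¬(B ⊕ (¬((A ∧ B) ∧ (¬B ⊕ B)) ⇒ B)) = 1 − 1.000 = 0.000
¬(B ⊕ (¬((A ∧ B) ∧ (¬B ⊕ B)) ⇒ B)) ≡ A = 1 − |0.000 − 0.355| = 1 − 0.355 = 0.645

0.645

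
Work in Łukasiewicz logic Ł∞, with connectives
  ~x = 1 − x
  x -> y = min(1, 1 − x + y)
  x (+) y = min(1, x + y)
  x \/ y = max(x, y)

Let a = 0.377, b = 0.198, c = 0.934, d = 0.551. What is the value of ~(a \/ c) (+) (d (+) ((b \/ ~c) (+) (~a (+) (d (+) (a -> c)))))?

1.000

a \/ c = max(0.377, 0.934) = 0.934
~(a \/ c) = 1 − 0.934 = 0.066
~c = 1 − 0.934 = 0.066
b \/ ~c = max(0.198, 0.066) = 0.198
~a = 1 − 0.377 = 0.623
a -> c = min(1, 1 − 0.377 + 0.934) = min(1, 1.557) = 1.000
d (+) (a -> c) = min(1, 0.551 + 1.000) = min(1, 1.551) = 1.000
~a (+) (d (+) (a -> c)) = min(1, 0.623 + 1.000) = min(1, 1.623) = 1.000
(b \/ ~c) (+) (~a (+) (d (+) (a -> c))) = min(1, 0.198 + 1.000) = min(1, 1.198) = 1.000
d (+) ((b \/ ~c) (+) (~a (+) (d (+) (a -> c)))) = min(1, 0.551 + 1.000) = min(1, 1.551) = 1.000
~(a \/ c) (+) (d (+) ((b \/ ~c) (+) (~a (+) (d (+) (a -> c))))) = min(1, 0.066 + 1.000) = min(1, 1.066) = 1.000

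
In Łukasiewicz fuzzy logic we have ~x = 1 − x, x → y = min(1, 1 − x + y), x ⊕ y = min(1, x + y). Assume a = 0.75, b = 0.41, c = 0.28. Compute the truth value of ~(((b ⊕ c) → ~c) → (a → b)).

0.34

b ⊕ c = min(1, 0.41 + 0.28) = min(1, 0.69) = 0.69
~c = 1 − 0.28 = 0.72
(b ⊕ c) → ~c = min(1, 1 − 0.69 + 0.72) = min(1, 1.03) = 1.00
a → b = min(1, 1 − 0.75 + 0.41) = min(1, 0.66) = 0.66
((b ⊕ c) → ~c) → (a → b) = min(1, 1 − 1.00 + 0.66) = min(1, 0.66) = 0.66
~(((b ⊕ c) → ~c) → (a → b)) = 1 − 0.66 = 0.34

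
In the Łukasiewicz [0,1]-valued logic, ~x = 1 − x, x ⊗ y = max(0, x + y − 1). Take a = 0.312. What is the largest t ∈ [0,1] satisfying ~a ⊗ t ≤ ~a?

~a = 1 − 0.312 = 0.688
So the left factor is ~a = 0.688.
So the right-hand bound is ~a = 0.688.
The residuum of the Łukasiewicz t-norm gives the supremum: min(1, 1 − 0.688 + 0.688).
1 − 0.688 + 0.688 = 1.000, so t = min(1, 1.000) = 1.000.
Check: 0.688 ⊗ 1.000 = max(0, 0.688) = 0.688 ≤ 0.688.

1.000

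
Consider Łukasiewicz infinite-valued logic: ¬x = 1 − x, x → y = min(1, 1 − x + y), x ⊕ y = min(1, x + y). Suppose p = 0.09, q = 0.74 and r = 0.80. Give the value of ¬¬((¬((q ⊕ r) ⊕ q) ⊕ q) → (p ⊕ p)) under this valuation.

0.44

q ⊕ r = min(1, 0.74 + 0.80) = min(1, 1.54) = 1.00
(q ⊕ r) ⊕ q = min(1, 1.00 + 0.74) = min(1, 1.74) = 1.00
¬((q ⊕ r) ⊕ q) = 1 − 1.00 = 0.00
¬((q ⊕ r) ⊕ q) ⊕ q = min(1, 0.00 + 0.74) = min(1, 0.74) = 0.74
p ⊕ p = min(1, 0.09 + 0.09) = min(1, 0.18) = 0.18
(¬((q ⊕ r) ⊕ q) ⊕ q) → (p ⊕ p) = min(1, 1 − 0.74 + 0.18) = min(1, 0.44) = 0.44
¬((¬((q ⊕ r) ⊕ q) ⊕ q) → (p ⊕ p)) = 1 − 0.44 = 0.56
¬¬((¬((q ⊕ r) ⊕ q) ⊕ q) → (p ⊕ p)) = 1 − 0.56 = 0.44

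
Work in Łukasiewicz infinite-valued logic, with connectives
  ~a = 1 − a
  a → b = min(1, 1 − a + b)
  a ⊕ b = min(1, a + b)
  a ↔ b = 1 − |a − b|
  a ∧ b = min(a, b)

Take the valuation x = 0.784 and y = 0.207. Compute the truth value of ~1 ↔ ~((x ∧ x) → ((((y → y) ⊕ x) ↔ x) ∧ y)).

~1 = 1 − 1.000 = 0.000
x ∧ x = min(0.784, 0.784) = 0.784
y → y = min(1, 1 − 0.207 + 0.207) = min(1, 1.000) = 1.000
(y → y) ⊕ x = min(1, 1.000 + 0.784) = min(1, 1.784) = 1.000
((y → y) ⊕ x) ↔ x = 1 − |1.000 − 0.784| = 1 − 0.216 = 0.784
(((y → y) ⊕ x) ↔ x) ∧ y = min(0.784, 0.207) = 0.207
(x ∧ x) → ((((y → y) ⊕ x) ↔ x) ∧ y) = min(1, 1 − 0.784 + 0.207) = min(1, 0.423) = 0.423
~((x ∧ x) → ((((y → y) ⊕ x) ↔ x) ∧ y)) = 1 − 0.423 = 0.577
~1 ↔ ~((x ∧ x) → ((((y → y) ⊕ x) ↔ x) ∧ y)) = 1 − |0.000 − 0.577| = 1 − 0.577 = 0.423

0.423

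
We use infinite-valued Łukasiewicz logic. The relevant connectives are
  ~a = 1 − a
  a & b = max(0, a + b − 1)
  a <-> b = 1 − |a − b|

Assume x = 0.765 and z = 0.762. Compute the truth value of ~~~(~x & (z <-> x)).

0.768

~x = 1 − 0.765 = 0.235
z <-> x = 1 − |0.762 − 0.765| = 1 − 0.003 = 0.997
~x & (z <-> x) = max(0, 0.235 + 0.997 − 1) = max(0, 0.232) = 0.232
~(~x & (z <-> x)) = 1 − 0.232 = 0.768
~~(~x & (z <-> x)) = 1 − 0.768 = 0.232
~~~(~x & (z <-> x)) = 1 − 0.232 = 0.768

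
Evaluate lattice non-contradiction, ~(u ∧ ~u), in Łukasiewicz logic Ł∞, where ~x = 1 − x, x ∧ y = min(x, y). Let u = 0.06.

~u = 1 − 0.06 = 0.94
u ∧ ~u = min(0.06, 0.94) = 0.06
~(u ∧ ~u) = 1 − 0.06 = 0.94
(The value 0.94 < 1 shows this instance is not satisfied; not a Ł∞-tautology — its value is 1 − min(a, 1−a).)

0.94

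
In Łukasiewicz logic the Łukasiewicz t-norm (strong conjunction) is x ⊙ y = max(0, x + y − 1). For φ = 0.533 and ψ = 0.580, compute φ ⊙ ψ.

φ ⊙ ψ = max(0, 0.533 + 0.580 − 1) = max(0, 0.113) = 0.113
For comparison, the Gödel (minimum) t-norm min(x, y) would give 0.533.

0.113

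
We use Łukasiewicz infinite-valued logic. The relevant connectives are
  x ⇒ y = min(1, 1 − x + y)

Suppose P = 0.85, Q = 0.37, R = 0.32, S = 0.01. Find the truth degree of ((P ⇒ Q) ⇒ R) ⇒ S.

P ⇒ Q = min(1, 1 − 0.85 + 0.37) = min(1, 0.52) = 0.52
(P ⇒ Q) ⇒ R = min(1, 1 − 0.52 + 0.32) = min(1, 0.80) = 0.80
((P ⇒ Q) ⇒ R) ⇒ S = min(1, 1 − 0.80 + 0.01) = min(1, 0.21) = 0.21

0.21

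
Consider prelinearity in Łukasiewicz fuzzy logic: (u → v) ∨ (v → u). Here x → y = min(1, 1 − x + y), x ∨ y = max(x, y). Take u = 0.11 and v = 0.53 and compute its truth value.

u → v = min(1, 1 − 0.11 + 0.53) = min(1, 1.42) = 1.00
v → u = min(1, 1 − 0.53 + 0.11) = min(1, 0.58) = 0.58
(u → v) ∨ (v → u) = max(1.00, 0.58) = 1.00
(As expected: a Ł∞-tautology — holds in every MV-chain.)

1.00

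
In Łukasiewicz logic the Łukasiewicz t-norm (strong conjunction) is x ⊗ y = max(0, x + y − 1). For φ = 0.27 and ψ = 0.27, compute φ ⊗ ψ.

0.00

φ ⊗ ψ = max(0, 0.27 + 0.27 − 1) = max(0, -0.46) = 0.00
For comparison, the Gödel (minimum) t-norm min(x, y) would give 0.27.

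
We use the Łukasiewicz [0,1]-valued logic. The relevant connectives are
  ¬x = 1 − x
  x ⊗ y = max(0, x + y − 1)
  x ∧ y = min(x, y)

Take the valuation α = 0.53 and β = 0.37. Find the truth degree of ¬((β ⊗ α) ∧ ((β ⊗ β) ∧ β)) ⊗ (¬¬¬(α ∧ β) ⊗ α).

β ⊗ α = max(0, 0.37 + 0.53 − 1) = max(0, -0.10) = 0.00
β ⊗ β = max(0, 0.37 + 0.37 − 1) = max(0, -0.26) = 0.00
(β ⊗ β) ∧ β = min(0.00, 0.37) = 0.00
(β ⊗ α) ∧ ((β ⊗ β) ∧ β) = min(0.00, 0.00) = 0.00
¬((β ⊗ α) ∧ ((β ⊗ β) ∧ β)) = 1 − 0.00 = 1.00
α ∧ β = min(0.53, 0.37) = 0.37
¬(α ∧ β) = 1 − 0.37 = 0.63
¬¬(α ∧ β) = 1 − 0.63 = 0.37
¬¬¬(α ∧ β) = 1 − 0.37 = 0.63
¬¬¬(α ∧ β) ⊗ α = max(0, 0.63 + 0.53 − 1) = max(0, 0.16) = 0.16
¬((β ⊗ α) ∧ ((β ⊗ β) ∧ β)) ⊗ (¬¬¬(α ∧ β) ⊗ α) = max(0, 1.00 + 0.16 − 1) = max(0, 0.16) = 0.16

0.16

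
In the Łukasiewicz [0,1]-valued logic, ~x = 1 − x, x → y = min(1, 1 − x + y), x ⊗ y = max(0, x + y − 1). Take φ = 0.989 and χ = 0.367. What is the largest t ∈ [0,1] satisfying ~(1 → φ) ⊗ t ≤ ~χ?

1.000

1 → φ = min(1, 1 − 1.000 + 0.989) = min(1, 0.989) = 0.989
~(1 → φ) = 1 − 0.989 = 0.011
So the left factor is ~(1 → φ) = 0.011.
~χ = 1 − 0.367 = 0.633
So the right-hand bound is ~χ = 0.633.
The residuum of the Łukasiewicz t-norm gives the supremum: min(1, 1 − 0.011 + 0.633).
1 − 0.011 + 0.633 = 1.622, so t = min(1, 1.622) = 1.000.
Check: 0.011 ⊗ 1.000 = max(0, 0.011) = 0.011 ≤ 0.633.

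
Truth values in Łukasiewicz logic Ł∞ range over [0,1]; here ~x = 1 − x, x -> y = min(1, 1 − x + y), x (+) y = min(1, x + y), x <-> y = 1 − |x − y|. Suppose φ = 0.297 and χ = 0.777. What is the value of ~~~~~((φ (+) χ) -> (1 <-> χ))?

φ (+) χ = min(1, 0.297 + 0.777) = min(1, 1.074) = 1.000
1 <-> χ = 1 − |1.000 − 0.777| = 1 − 0.223 = 0.777
(φ (+) χ) -> (1 <-> χ) = min(1, 1 − 1.000 + 0.777) = min(1, 0.777) = 0.777
~((φ (+) χ) -> (1 <-> χ)) = 1 − 0.777 = 0.223
~~((φ (+) χ) -> (1 <-> χ)) = 1 − 0.223 = 0.777
~~~((φ (+) χ) -> (1 <-> χ)) = 1 − 0.777 = 0.223
~~~~((φ (+) χ) -> (1 <-> χ)) = 1 − 0.223 = 0.777
~~~~~((φ (+) χ) -> (1 <-> χ)) = 1 − 0.777 = 0.223

0.223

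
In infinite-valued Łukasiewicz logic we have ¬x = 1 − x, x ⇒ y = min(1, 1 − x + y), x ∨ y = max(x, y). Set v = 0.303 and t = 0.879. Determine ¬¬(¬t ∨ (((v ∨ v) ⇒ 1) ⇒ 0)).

¬t = 1 − 0.879 = 0.121
v ∨ v = max(0.303, 0.303) = 0.303
(v ∨ v) ⇒ 1 = min(1, 1 − 0.303 + 1.000) = min(1, 1.697) = 1.000
((v ∨ v) ⇒ 1) ⇒ 0 = min(1, 1 − 1.000 + 0.000) = min(1, 0.000) = 0.000
¬t ∨ (((v ∨ v) ⇒ 1) ⇒ 0) = max(0.121, 0.000) = 0.121
¬(¬t ∨ (((v ∨ v) ⇒ 1) ⇒ 0)) = 1 − 0.121 = 0.879
¬¬(¬t ∨ (((v ∨ v) ⇒ 1) ⇒ 0)) = 1 − 0.879 = 0.121

0.121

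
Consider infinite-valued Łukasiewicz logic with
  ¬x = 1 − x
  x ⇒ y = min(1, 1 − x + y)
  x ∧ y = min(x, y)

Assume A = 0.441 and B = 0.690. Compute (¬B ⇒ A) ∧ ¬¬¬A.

¬B = 1 − 0.690 = 0.310
¬B ⇒ A = min(1, 1 − 0.310 + 0.441) = min(1, 1.131) = 1.000
¬A = 1 − 0.441 = 0.559
¬¬A = 1 − 0.559 = 0.441
¬¬¬A = 1 − 0.441 = 0.559
(¬B ⇒ A) ∧ ¬¬¬A = min(1.000, 0.559) = 0.559

0.559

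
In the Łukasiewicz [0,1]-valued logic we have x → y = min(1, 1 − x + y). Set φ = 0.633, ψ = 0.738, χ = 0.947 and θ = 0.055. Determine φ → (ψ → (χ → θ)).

χ → θ = min(1, 1 − 0.947 + 0.055) = min(1, 0.108) = 0.108
ψ → (χ → θ) = min(1, 1 − 0.738 + 0.108) = min(1, 0.370) = 0.370
φ → (ψ → (χ → θ)) = min(1, 1 − 0.633 + 0.370) = min(1, 0.737) = 0.737

0.737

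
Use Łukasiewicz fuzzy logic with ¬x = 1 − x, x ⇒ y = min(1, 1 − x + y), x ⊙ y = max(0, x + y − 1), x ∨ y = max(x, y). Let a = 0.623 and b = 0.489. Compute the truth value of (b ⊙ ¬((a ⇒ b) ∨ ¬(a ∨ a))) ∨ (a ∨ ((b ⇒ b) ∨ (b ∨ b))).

1.000

a ⇒ b = min(1, 1 − 0.623 + 0.489) = min(1, 0.866) = 0.866
a ∨ a = max(0.623, 0.623) = 0.623
¬(a ∨ a) = 1 − 0.623 = 0.377
(a ⇒ b) ∨ ¬(a ∨ a) = max(0.866, 0.377) = 0.866
¬((a ⇒ b) ∨ ¬(a ∨ a)) = 1 − 0.866 = 0.134
b ⊙ ¬((a ⇒ b) ∨ ¬(a ∨ a)) = max(0, 0.489 + 0.134 − 1) = max(0, -0.377) = 0.000
b ⇒ b = min(1, 1 − 0.489 + 0.489) = min(1, 1.000) = 1.000
b ∨ b = max(0.489, 0.489) = 0.489
(b ⇒ b) ∨ (b ∨ b) = max(1.000, 0.489) = 1.000
a ∨ ((b ⇒ b) ∨ (b ∨ b)) = max(0.623, 1.000) = 1.000
(b ⊙ ¬((a ⇒ b) ∨ ¬(a ∨ a))) ∨ (a ∨ ((b ⇒ b) ∨ (b ∨ b))) = max(0.000, 1.000) = 1.000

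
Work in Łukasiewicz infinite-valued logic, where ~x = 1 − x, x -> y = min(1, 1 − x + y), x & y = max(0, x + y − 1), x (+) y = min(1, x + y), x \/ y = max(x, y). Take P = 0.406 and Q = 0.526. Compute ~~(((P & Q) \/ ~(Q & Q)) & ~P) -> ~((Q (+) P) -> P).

P & Q = max(0, 0.406 + 0.526 − 1) = max(0, -0.068) = 0.000
Q & Q = max(0, 0.526 + 0.526 − 1) = max(0, 0.052) = 0.052
~(Q & Q) = 1 − 0.052 = 0.948
(P & Q) \/ ~(Q & Q) = max(0.000, 0.948) = 0.948
~P = 1 − 0.406 = 0.594
((P & Q) \/ ~(Q & Q)) & ~P = max(0, 0.948 + 0.594 − 1) = max(0, 0.542) = 0.542
~(((P & Q) \/ ~(Q & Q)) & ~P) = 1 − 0.542 = 0.458
~~(((P & Q) \/ ~(Q & Q)) & ~P) = 1 − 0.458 = 0.542
Q (+) P = min(1, 0.526 + 0.406) = min(1, 0.932) = 0.932
(Q (+) P) -> P = min(1, 1 − 0.932 + 0.406) = min(1, 0.474) = 0.474
~((Q (+) P) -> P) = 1 − 0.474 = 0.526
~~(((P & Q) \/ ~(Q & Q)) & ~P) -> ~((Q (+) P) -> P) = min(1, 1 − 0.542 + 0.526) = min(1, 0.984) = 0.984

0.984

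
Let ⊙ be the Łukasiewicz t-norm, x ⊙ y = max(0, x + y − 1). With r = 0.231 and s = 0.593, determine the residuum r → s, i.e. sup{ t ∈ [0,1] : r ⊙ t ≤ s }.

1.000

The residuum of the Łukasiewicz t-norm gives the supremum: min(1, 1 − 0.231 + 0.593).
1 − 0.231 + 0.593 = 1.362, so t = min(1, 1.362) = 1.000.
Check: 0.231 ⊙ 1.000 = max(0, 0.231) = 0.231 ≤ 0.593.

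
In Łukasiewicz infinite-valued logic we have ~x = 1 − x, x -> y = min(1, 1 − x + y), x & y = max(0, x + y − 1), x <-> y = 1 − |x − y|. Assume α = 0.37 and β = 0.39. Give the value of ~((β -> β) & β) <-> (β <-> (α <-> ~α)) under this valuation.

β -> β = min(1, 1 − 0.39 + 0.39) = min(1, 1.00) = 1.00
(β -> β) & β = max(0, 1.00 + 0.39 − 1) = max(0, 0.39) = 0.39
~((β -> β) & β) = 1 − 0.39 = 0.61
~α = 1 − 0.37 = 0.63
α <-> ~α = 1 − |0.37 − 0.63| = 1 − 0.26 = 0.74
β <-> (α <-> ~α) = 1 − |0.39 − 0.74| = 1 − 0.35 = 0.65
~((β -> β) & β) <-> (β <-> (α <-> ~α)) = 1 − |0.61 − 0.65| = 1 − 0.04 = 0.96

0.96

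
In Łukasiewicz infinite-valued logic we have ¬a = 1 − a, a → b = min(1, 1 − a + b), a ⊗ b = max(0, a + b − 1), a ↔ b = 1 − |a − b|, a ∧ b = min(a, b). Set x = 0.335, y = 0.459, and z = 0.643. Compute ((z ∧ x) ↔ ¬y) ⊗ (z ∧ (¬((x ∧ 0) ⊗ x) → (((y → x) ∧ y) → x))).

z ∧ x = min(0.643, 0.335) = 0.335
¬y = 1 − 0.459 = 0.541
(z ∧ x) ↔ ¬y = 1 − |0.335 − 0.541| = 1 − 0.206 = 0.794
x ∧ 0 = min(0.335, 0.000) = 0.000
(x ∧ 0) ⊗ x = max(0, 0.000 + 0.335 − 1) = max(0, -0.665) = 0.000
¬((x ∧ 0) ⊗ x) = 1 − 0.000 = 1.000
y → x = min(1, 1 − 0.459 + 0.335) = min(1, 0.876) = 0.876
(y → x) ∧ y = min(0.876, 0.459) = 0.459
((y → x) ∧ y) → x = min(1, 1 − 0.459 + 0.335) = min(1, 0.876) = 0.876
¬((x ∧ 0) ⊗ x) → (((y → x) ∧ y) → x) = min(1, 1 − 1.000 + 0.876) = min(1, 0.876) = 0.876
z ∧ (¬((x ∧ 0) ⊗ x) → (((y → x) ∧ y) → x)) = min(0.643, 0.876) = 0.643
((z ∧ x) ↔ ¬y) ⊗ (z ∧ (¬((x ∧ 0) ⊗ x) → (((y → x) ∧ y) → x))) = max(0, 0.794 + 0.643 − 1) = max(0, 0.437) = 0.437

0.437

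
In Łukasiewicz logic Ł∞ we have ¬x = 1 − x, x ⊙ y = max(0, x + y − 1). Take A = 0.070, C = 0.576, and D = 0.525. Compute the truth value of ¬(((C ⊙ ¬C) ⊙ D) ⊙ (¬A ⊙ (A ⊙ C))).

1.000

¬C = 1 − 0.576 = 0.424
C ⊙ ¬C = max(0, 0.576 + 0.424 − 1) = max(0, 0.000) = 0.000
(C ⊙ ¬C) ⊙ D = max(0, 0.000 + 0.525 − 1) = max(0, -0.475) = 0.000
¬A = 1 − 0.070 = 0.930
A ⊙ C = max(0, 0.070 + 0.576 − 1) = max(0, -0.354) = 0.000
¬A ⊙ (A ⊙ C) = max(0, 0.930 + 0.000 − 1) = max(0, -0.070) = 0.000
((C ⊙ ¬C) ⊙ D) ⊙ (¬A ⊙ (A ⊙ C)) = max(0, 0.000 + 0.000 − 1) = max(0, -1.000) = 0.000
¬(((C ⊙ ¬C) ⊙ D) ⊙ (¬A ⊙ (A ⊙ C))) = 1 − 0.000 = 1.000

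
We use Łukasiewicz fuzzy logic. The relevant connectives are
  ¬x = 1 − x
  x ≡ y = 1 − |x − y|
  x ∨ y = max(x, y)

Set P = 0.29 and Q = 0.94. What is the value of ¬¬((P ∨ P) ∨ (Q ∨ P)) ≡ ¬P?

0.77

P ∨ P = max(0.29, 0.29) = 0.29
Q ∨ P = max(0.94, 0.29) = 0.94
(P ∨ P) ∨ (Q ∨ P) = max(0.29, 0.94) = 0.94
¬((P ∨ P) ∨ (Q ∨ P)) = 1 − 0.94 = 0.06
¬¬((P ∨ P) ∨ (Q ∨ P)) = 1 − 0.06 = 0.94
¬P = 1 − 0.29 = 0.71
¬¬((P ∨ P) ∨ (Q ∨ P)) ≡ ¬P = 1 − |0.94 − 0.71| = 1 − 0.23 = 0.77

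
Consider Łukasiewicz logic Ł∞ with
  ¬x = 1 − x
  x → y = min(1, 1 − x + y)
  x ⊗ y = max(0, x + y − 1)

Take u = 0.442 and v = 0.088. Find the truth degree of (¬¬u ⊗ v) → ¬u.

1.000

¬u = 1 − 0.442 = 0.558
¬¬u = 1 − 0.558 = 0.442
¬¬u ⊗ v = max(0, 0.442 + 0.088 − 1) = max(0, -0.470) = 0.000
(¬¬u ⊗ v) → ¬u = min(1, 1 − 0.000 + 0.558) = min(1, 1.558) = 1.000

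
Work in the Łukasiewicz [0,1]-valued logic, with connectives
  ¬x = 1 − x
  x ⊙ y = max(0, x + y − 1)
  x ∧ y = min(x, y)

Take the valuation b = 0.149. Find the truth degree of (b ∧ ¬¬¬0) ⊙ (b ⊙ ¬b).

¬0 = 1 − 0.000 = 1.000
¬¬0 = 1 − 1.000 = 0.000
¬¬¬0 = 1 − 0.000 = 1.000
b ∧ ¬¬¬0 = min(0.149, 1.000) = 0.149
¬b = 1 − 0.149 = 0.851
b ⊙ ¬b = max(0, 0.149 + 0.851 − 1) = max(0, 0.000) = 0.000
(b ∧ ¬¬¬0) ⊙ (b ⊙ ¬b) = max(0, 0.149 + 0.000 − 1) = max(0, -0.851) = 0.000

0.000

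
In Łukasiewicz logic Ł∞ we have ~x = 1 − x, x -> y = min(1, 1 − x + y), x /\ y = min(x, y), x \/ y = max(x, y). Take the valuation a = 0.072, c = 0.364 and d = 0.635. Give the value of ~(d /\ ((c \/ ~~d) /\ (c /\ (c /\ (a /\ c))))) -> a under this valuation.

0.144

~d = 1 − 0.635 = 0.365
~~d = 1 − 0.365 = 0.635
c \/ ~~d = max(0.364, 0.635) = 0.635
a /\ c = min(0.072, 0.364) = 0.072
c /\ (a /\ c) = min(0.364, 0.072) = 0.072
c /\ (c /\ (a /\ c)) = min(0.364, 0.072) = 0.072
(c \/ ~~d) /\ (c /\ (c /\ (a /\ c))) = min(0.635, 0.072) = 0.072
d /\ ((c \/ ~~d) /\ (c /\ (c /\ (a /\ c)))) = min(0.635, 0.072) = 0.072
~(d /\ ((c \/ ~~d) /\ (c /\ (c /\ (a /\ c))))) = 1 − 0.072 = 0.928
~(d /\ ((c \/ ~~d) /\ (c /\ (c /\ (a /\ c))))) -> a = min(1, 1 − 0.928 + 0.072) = min(1, 0.144) = 0.144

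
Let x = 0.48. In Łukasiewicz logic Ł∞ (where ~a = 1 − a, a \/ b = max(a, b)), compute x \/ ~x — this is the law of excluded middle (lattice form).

0.52

~x = 1 − 0.48 = 0.52
x \/ ~x = max(0.48, 0.52) = 0.52
(The value 0.52 < 1 shows this instance is not satisfied; not a Ł∞-tautology — its value is max(a, 1−a).)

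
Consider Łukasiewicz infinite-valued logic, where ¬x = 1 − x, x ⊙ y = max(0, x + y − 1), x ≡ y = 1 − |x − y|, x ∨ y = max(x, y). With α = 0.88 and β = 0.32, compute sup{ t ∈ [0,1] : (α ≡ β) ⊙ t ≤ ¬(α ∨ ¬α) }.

α ≡ β = 1 − |0.88 − 0.32| = 1 − 0.56 = 0.44
So the left factor is α ≡ β = 0.44.
¬α = 1 − 0.88 = 0.12
α ∨ ¬α = max(0.88, 0.12) = 0.88
¬(α ∨ ¬α) = 1 − 0.88 = 0.12
So the right-hand bound is ¬(α ∨ ¬α) = 0.12.
The residuum of the Łukasiewicz t-norm gives the supremum: min(1, 1 − 0.44 + 0.12).
1 − 0.44 + 0.12 = 0.68, so t = min(1, 0.68) = 0.68.
Check: 0.44 ⊙ 0.68 = max(0, 0.12) = 0.12 ≤ 0.12.

0.68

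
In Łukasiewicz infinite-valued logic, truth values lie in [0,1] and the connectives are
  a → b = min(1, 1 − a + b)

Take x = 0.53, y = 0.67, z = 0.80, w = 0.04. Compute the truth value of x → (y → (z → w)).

1.00

z → w = min(1, 1 − 0.80 + 0.04) = min(1, 0.24) = 0.24
y → (z → w) = min(1, 1 − 0.67 + 0.24) = min(1, 0.57) = 0.57
x → (y → (z → w)) = min(1, 1 − 0.53 + 0.57) = min(1, 1.04) = 1.00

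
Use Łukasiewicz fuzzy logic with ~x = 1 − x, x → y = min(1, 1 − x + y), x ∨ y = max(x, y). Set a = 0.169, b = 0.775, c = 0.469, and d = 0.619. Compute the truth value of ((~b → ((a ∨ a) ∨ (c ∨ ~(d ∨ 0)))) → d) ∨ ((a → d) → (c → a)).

0.700

~b = 1 − 0.775 = 0.225
a ∨ a = max(0.169, 0.169) = 0.169
d ∨ 0 = max(0.619, 0.000) = 0.619
~(d ∨ 0) = 1 − 0.619 = 0.381
c ∨ ~(d ∨ 0) = max(0.469, 0.381) = 0.469
(a ∨ a) ∨ (c ∨ ~(d ∨ 0)) = max(0.169, 0.469) = 0.469
~b → ((a ∨ a) ∨ (c ∨ ~(d ∨ 0))) = min(1, 1 − 0.225 + 0.469) = min(1, 1.244) = 1.000
(~b → ((a ∨ a) ∨ (c ∨ ~(d ∨ 0)))) → d = min(1, 1 − 1.000 + 0.619) = min(1, 0.619) = 0.619
a → d = min(1, 1 − 0.169 + 0.619) = min(1, 1.450) = 1.000
c → a = min(1, 1 − 0.469 + 0.169) = min(1, 0.700) = 0.700
(a → d) → (c → a) = min(1, 1 − 1.000 + 0.700) = min(1, 0.700) = 0.700
((~b → ((a ∨ a) ∨ (c ∨ ~(d ∨ 0)))) → d) ∨ ((a → d) → (c → a)) = max(0.619, 0.700) = 0.700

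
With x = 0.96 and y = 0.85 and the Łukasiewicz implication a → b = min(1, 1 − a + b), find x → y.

x → y = min(1, 1 − 0.96 + 0.85) = min(1, 0.89) = 0.89
For comparison, the Gödel implication (1 if a ≤ b else b) would give 0.85.

0.89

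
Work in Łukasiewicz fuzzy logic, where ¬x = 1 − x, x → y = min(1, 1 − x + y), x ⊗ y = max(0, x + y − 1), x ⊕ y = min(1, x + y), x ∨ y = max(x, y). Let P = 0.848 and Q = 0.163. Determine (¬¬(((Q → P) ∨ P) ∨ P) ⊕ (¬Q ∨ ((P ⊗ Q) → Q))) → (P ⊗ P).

0.696

Q → P = min(1, 1 − 0.163 + 0.848) = min(1, 1.685) = 1.000
(Q → P) ∨ P = max(1.000, 0.848) = 1.000
((Q → P) ∨ P) ∨ P = max(1.000, 0.848) = 1.000
¬(((Q → P) ∨ P) ∨ P) = 1 − 1.000 = 0.000
¬¬(((Q → P) ∨ P) ∨ P) = 1 − 0.000 = 1.000
¬Q = 1 − 0.163 = 0.837
P ⊗ Q = max(0, 0.848 + 0.163 − 1) = max(0, 0.011) = 0.011
(P ⊗ Q) → Q = min(1, 1 − 0.011 + 0.163) = min(1, 1.152) = 1.000
¬Q ∨ ((P ⊗ Q) → Q) = max(0.837, 1.000) = 1.000
¬¬(((Q → P) ∨ P) ∨ P) ⊕ (¬Q ∨ ((P ⊗ Q) → Q)) = min(1, 1.000 + 1.000) = min(1, 2.000) = 1.000
P ⊗ P = max(0, 0.848 + 0.848 − 1) = max(0, 0.696) = 0.696
(¬¬(((Q → P) ∨ P) ∨ P) ⊕ (¬Q ∨ ((P ⊗ Q) → Q))) → (P ⊗ P) = min(1, 1 − 1.000 + 0.696) = min(1, 0.696) = 0.696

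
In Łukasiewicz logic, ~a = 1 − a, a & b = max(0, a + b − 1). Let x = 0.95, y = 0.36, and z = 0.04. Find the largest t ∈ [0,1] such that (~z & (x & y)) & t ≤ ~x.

~z = 1 − 0.04 = 0.96
x & y = max(0, 0.95 + 0.36 − 1) = max(0, 0.31) = 0.31
~z & (x & y) = max(0, 0.96 + 0.31 − 1) = max(0, 0.27) = 0.27
So the left factor is ~z & (x & y) = 0.27.
~x = 1 − 0.95 = 0.05
So the right-hand bound is ~x = 0.05.
The residuum of the Łukasiewicz t-norm gives the supremum: min(1, 1 − 0.27 + 0.05).
1 − 0.27 + 0.05 = 0.78, so t = min(1, 0.78) = 0.78.
Check: 0.27 & 0.78 = max(0, 0.05) = 0.05 ≤ 0.05.

0.78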